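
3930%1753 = 424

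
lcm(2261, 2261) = 2261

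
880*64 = 56320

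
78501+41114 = 119615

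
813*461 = 374793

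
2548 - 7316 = -4768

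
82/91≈0.901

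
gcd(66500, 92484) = 28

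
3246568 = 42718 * 76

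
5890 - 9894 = -4004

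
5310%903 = 795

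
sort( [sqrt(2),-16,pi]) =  [-16,sqrt(2),pi]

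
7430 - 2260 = 5170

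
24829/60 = 413 + 49/60 ≈ 413.82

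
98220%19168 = 2380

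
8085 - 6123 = 1962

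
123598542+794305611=917904153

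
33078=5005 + 28073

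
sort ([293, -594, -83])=[-594, -83, 293]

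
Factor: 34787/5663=7^(-1)*43^1=43/7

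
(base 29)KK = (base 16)258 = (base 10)600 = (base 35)H5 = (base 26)N2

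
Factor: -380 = -1*2^2*5^1*19^1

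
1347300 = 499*2700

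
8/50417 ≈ 0.000159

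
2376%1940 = 436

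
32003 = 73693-41690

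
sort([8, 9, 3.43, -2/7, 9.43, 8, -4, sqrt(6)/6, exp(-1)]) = [-4, -2/7, exp(-1), sqrt(6)/6, 3.43, 8, 8, 9, 9.43]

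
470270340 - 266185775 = 204084565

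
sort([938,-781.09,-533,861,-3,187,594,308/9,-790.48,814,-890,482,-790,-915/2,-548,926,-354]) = [-890,-790.48,-790,-781.09,-548,-533,-915/2,-354,-3,308/9,187,482,594,814,861,926,938]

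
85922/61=1408 + 34/61 ≈ 1408.56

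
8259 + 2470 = 10729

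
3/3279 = 1/1093 ≈ 0.000915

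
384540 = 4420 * 87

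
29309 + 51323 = 80632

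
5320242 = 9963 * 534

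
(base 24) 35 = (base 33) 2b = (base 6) 205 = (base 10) 77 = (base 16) 4d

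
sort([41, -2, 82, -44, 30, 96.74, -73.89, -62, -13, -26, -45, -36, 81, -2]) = [-73.89, -62, -45, -44, -36, -26, -13, -2, -2, 30, 41, 81, 82, 96.74]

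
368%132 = 104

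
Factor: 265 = 5^1*53^1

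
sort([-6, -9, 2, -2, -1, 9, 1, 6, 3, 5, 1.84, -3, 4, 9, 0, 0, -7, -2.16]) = [-9, -7, -6, -3, -2.16, -2, -1, 0, 0, 1, 1.84, 2, 3, 4, 5, 6, 9, 9]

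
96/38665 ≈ 0.00248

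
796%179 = 80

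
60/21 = 2 + 6/7 ≈ 2.86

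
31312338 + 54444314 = 85756652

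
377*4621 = 1742117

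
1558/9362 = 779/4681 ≈ 0.166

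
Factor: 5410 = 2^1*5^1*541^1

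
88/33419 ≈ 0.00263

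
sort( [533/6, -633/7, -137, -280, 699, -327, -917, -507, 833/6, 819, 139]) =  [-917, -507, -327, -280, -137, -633/7, 533/6, 833/6, 139, 699, 819]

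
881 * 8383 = 7385423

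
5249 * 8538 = 44815962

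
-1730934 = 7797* (-222)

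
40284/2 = 20142 = 20142.00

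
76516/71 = 1077 + 49/71 ≈ 1077.69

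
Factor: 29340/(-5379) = -1*2^2*3^1*5^1*11^(-1) = -60/11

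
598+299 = 897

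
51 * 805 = 41055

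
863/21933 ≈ 0.0393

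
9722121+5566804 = 15288925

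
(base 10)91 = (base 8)133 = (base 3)10101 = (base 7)160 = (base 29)34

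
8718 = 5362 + 3356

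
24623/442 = 55 + 313/442 ≈ 55.71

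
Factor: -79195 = -1 * 5^1 * 47^1 * 337^1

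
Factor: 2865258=2^1*3^2*11^1*29^1*499^1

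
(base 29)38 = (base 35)2p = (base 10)95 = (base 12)7b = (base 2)1011111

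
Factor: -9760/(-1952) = 5^1 = 5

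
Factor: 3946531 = 37^1*106663^1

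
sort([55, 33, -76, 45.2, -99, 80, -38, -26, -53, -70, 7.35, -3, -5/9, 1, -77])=[-99, -77, -76, -70, -53, -38, -26, -3, -5/9, 1, 7.35, 33, 45.2, 55, 80]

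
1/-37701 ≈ -0.0000265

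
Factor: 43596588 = 2^2 * 3^1 * 7^1 * 281^1 * 1847^1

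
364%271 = 93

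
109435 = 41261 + 68174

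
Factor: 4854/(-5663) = -1 * 2^1 * 3^1 * 7^(-1) = -6/7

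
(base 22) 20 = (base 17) 2a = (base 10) 44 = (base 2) 101100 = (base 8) 54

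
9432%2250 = 432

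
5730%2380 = 970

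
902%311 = 280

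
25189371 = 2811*8961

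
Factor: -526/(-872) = 2^(-2) * 109^(-1) * 263^1 = 263/436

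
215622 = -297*(-726)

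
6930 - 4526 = 2404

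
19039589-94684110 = -75644521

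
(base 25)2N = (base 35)23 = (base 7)133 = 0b1001001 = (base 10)73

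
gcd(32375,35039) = 37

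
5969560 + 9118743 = 15088303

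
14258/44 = 324+1/22≈324.05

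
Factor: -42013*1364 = -1*2^2*11^1*31^1*42013^1 = -57305732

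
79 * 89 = 7031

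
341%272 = 69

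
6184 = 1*6184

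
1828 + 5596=7424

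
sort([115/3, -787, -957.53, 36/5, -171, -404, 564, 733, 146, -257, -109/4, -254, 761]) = [-957.53, -787, -404, -257, -254, -171, -109/4, 36/5, 115/3, 146, 564, 733, 761]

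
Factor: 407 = 11^1 * 37^1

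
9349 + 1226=10575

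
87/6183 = 29/2061 ≈ 0.0141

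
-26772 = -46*582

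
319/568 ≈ 0.562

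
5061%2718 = 2343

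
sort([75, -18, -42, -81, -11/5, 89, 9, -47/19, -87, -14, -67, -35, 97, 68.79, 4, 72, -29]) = [-87, -81, -67, -42, -35, -29, -18, -14, -47/19, -11/5, 4, 9, 68.79, 72, 75, 89, 97]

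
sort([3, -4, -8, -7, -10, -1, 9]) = [-10, -8, -7, -4, -1, 3, 9]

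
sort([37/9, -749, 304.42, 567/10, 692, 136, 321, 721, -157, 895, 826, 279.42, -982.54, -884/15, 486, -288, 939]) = [-982.54, -749, -288, -157, -884/15, 37/9, 567/10, 136, 279.42, 304.42, 321, 486, 692, 721, 826, 895, 939]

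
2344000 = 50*46880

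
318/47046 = 53/7841 ≈ 0.00676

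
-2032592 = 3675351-5707943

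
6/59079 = 2/19693 ≈ 0.000102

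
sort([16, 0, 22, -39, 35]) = [-39, 0, 16, 22, 35]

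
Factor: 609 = 3^1 * 7^1 * 29^1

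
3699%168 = 3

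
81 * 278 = 22518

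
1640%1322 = 318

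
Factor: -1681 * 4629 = -1 * 3^1 * 41^2 * 1543^1 = -7781349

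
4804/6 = 800 + 2/3 ≈ 800.67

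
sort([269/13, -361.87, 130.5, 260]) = [-361.87, 269/13, 130.5, 260]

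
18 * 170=3060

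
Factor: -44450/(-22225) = 2^1 = 2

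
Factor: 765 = 3^2 * 5^1 * 17^1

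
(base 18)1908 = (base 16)2234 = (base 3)110000022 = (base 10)8756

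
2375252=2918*814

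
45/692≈0.0650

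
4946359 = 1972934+2973425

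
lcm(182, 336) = 4368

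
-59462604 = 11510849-70973453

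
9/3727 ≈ 0.00241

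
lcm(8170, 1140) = 49020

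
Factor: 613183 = 383^1*1601^1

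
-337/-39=8+25/39 ≈ 8.64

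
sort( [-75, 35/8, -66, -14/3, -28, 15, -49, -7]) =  [-75, -66, -49, -28, -7, -14/3, 35/8, 15]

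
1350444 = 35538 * 38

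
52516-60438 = -7922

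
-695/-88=7 + 79/88 ≈ 7.90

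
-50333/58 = -867 - 47/58 ≈ -867.81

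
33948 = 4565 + 29383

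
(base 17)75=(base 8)174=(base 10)124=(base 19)6a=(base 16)7c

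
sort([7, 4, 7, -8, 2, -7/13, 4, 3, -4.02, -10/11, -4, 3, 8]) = [-8, -4.02, -4, -10/11, -7/13, 2, 3, 3, 4, 4, 7, 7, 8]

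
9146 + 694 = 9840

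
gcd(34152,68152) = 8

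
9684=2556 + 7128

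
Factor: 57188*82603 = 2^2*17^2*29^2*43^1*113^1 = 4723900364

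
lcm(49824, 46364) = 3338208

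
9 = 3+6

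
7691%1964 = 1799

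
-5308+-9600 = -14908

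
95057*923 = 87737611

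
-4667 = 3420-8087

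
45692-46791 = -1099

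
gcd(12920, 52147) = 1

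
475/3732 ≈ 0.127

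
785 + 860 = 1645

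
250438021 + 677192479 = 927630500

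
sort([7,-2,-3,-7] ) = [-7,-3,-2,7] 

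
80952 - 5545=75407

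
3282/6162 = 547/1027 ≈ 0.533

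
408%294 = 114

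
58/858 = 29/429≈0.0676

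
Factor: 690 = 2^1 * 3^1 * 5^1 * 23^1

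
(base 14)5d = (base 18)4b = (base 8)123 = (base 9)102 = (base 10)83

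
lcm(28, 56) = 56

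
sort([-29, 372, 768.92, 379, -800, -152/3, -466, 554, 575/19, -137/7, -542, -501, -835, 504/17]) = [-835, -800, -542, -501, -466, -152/3, -29, -137/7, 504/17, 575/19, 372, 379, 554, 768.92]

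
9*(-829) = -7461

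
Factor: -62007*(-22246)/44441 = 2^1*3^1*7^2*11^1*19^(-1)*227^1*1879^1*2339^(-1) = 1379407722/44441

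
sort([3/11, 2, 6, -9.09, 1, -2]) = [-9.09, -2, 3/11, 1, 2, 6]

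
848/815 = 1 + 33/815 ≈ 1.04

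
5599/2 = 2799+1/2 = 2799.50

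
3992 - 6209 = -2217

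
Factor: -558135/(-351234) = 2^(-1)*5^1*13^(-1)*19^(-1)*157^1 = 785/494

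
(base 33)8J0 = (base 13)4335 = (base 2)10010001111011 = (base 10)9339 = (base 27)CLO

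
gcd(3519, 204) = 51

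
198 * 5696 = 1127808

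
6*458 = 2748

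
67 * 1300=87100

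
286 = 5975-5689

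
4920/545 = 9 + 3/109≈9.03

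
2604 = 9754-7150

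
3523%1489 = 545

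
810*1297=1050570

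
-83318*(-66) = 5498988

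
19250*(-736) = -14168000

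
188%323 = 188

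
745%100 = 45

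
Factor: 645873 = 3^1 * 41^1 * 59^1 * 89^1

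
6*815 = 4890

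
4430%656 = 494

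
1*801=801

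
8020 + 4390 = 12410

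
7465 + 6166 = 13631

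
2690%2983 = 2690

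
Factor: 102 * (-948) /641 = -1 * 2^3 * 3^2 * 17^1 * 79^1 * 641^(-1) = -96696/641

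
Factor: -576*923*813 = -1*2^6*3^3*13^1*71^1*271^1 = -432229824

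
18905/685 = 3781/137 ≈ 27.60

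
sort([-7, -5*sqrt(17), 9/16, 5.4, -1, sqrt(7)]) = [-5*sqrt(17), -7, -1, 9/16, sqrt(7), 5.4]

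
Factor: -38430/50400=-1 * 2^(-4) * 5^(-1) * 61^1=-61/80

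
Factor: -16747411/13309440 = -1*2^(-9)*3^(-1)*5^(-1)*439^1*1733^(-1)*38149^1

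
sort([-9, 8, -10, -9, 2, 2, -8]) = [-10, -9, -9, -8, 2, 2, 8]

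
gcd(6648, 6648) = 6648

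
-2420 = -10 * 242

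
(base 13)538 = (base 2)1101111100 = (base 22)1ic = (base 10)892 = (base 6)4044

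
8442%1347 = 360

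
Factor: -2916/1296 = -1 * 2^(-2) * 3^2 = -9/4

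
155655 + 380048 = 535703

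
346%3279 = 346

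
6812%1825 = 1337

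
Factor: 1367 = 1367^1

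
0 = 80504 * 0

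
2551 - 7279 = -4728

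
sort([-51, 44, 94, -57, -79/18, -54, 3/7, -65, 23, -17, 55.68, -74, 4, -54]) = [-74, -65, -57, -54, -54, -51, -17, -79/18, 3/7, 4, 23, 44, 55.68, 94]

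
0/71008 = 0 = 0.00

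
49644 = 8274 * 6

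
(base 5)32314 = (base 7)6304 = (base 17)7ag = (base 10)2209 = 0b100010100001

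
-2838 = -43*66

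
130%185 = 130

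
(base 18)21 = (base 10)37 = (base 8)45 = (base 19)1i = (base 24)1d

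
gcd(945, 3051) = 27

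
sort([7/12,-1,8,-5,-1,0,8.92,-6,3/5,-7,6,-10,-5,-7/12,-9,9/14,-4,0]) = [-10,-9,-7,-6,-5,-5,-4,-1,-1,-7/12,0,0,7/12,3/5,9/14,6,8,8.92]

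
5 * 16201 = 81005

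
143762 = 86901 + 56861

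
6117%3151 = 2966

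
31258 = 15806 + 15452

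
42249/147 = 287 + 20/49 ≈ 287.41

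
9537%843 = 264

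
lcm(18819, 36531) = 621027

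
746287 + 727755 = 1474042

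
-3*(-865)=2595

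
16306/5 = 3261 + 1/5 = 3261.20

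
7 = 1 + 6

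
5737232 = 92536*62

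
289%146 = 143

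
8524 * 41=349484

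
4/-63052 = -1/15763≈-0.0000634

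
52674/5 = 10534 + 4/5 = 10534.80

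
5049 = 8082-3033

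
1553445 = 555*2799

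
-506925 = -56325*9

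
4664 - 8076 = -3412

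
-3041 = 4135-7176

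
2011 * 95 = 191045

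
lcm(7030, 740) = 14060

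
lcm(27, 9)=27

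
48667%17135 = 14397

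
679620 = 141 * 4820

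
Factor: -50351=-1*7^1*7193^1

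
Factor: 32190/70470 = 3^(-4)*37^1 = 37/81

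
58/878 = 29/439 ≈ 0.0661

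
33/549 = 11/183 ≈ 0.0601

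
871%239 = 154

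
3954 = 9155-5201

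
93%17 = 8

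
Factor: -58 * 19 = -1 * 2^1 * 19^1 * 29^1 = -1102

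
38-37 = 1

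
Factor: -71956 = -1*2^2*17989^1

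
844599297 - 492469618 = 352129679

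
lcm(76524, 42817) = 3596628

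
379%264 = 115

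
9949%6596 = 3353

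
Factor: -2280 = -1*2^3*3^1*5^1*19^1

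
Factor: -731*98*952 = -1*2^4*7^3*17^2*43^1 = -68199376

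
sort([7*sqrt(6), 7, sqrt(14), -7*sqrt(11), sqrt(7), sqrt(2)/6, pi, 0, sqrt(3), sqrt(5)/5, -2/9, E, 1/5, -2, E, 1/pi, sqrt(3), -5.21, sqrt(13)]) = [-7*sqrt(11), -5.21, -2, -2/9, 0, 1/5, sqrt(2)/6, 1/pi, sqrt(5)/5, sqrt(3), sqrt(3), sqrt(7), E, E, pi, sqrt(13), sqrt(14), 7, 7*sqrt(6)]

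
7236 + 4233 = 11469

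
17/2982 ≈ 0.00570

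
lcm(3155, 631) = 3155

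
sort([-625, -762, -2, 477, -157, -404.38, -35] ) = [-762, -625, -404.38, -157, -35, -2, 477] 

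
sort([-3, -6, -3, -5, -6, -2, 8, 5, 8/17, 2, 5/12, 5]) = [-6, -6, -5, -3, -3, -2, 5/12, 8/17, 2, 5, 5, 8]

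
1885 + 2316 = 4201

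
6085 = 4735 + 1350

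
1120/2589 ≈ 0.433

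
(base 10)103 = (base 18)5d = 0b1100111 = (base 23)4b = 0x67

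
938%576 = 362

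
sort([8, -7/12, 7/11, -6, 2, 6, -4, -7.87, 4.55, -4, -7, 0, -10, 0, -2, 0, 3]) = [-10, -7.87, -7, -6, -4, -4, -2, -7/12, 0, 0, 0, 7/11, 2, 3, 4.55, 6, 8]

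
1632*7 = 11424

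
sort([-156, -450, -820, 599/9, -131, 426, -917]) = [-917, -820, -450, -156, -131, 599/9, 426]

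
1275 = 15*85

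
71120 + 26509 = 97629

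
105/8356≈0.0126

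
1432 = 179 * 8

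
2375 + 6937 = 9312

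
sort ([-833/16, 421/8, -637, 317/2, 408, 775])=[-637, -833/16, 421/8, 317/2, 408, 775]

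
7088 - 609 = 6479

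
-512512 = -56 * 9152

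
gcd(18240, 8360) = 760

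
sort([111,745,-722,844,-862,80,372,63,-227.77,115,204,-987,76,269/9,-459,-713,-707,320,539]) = [-987,-862,-722,-713,-707,-459,-227.77,269/9,63,76,80,111,115,204,320,372,539,745,844]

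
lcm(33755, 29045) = 1248935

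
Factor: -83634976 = -1 * 2^5 * 491^1 * 5323^1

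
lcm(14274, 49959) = 99918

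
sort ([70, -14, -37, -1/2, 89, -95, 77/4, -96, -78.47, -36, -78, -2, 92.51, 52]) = [-96, -95, -78.47, -78, -37, -36, -14, -2, -1/2, 77/4, 52, 70, 89, 92.51]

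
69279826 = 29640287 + 39639539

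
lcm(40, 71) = 2840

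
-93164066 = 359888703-453052769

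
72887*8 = 583096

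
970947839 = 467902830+503045009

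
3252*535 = 1739820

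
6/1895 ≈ 0.00317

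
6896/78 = 88+16/39≈88.41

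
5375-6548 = -1173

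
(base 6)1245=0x13d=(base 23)di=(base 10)317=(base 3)102202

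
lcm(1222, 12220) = 12220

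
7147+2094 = 9241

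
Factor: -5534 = -1 * 2^1 * 2767^1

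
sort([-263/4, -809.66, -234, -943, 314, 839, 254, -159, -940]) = [-943, -940, -809.66, -234, -159, -263/4, 254, 314, 839]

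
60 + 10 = 70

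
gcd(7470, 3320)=830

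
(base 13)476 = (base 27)11h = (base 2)1100000101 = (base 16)305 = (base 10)773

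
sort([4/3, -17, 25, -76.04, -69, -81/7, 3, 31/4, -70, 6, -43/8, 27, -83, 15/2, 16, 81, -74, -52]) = [-83, -76.04, -74, -70, -69, -52, -17, -81/7, -43/8, 4/3, 3, 6, 15/2, 31/4, 16, 25, 27, 81]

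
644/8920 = 161/2230 ≈ 0.0722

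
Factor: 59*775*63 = 3^2*5^2*7^1*31^1*59^1 = 2880675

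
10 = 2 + 8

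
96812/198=488 + 94/99 ≈ 488.95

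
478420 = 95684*5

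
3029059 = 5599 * 541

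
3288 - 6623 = -3335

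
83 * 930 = 77190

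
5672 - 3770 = 1902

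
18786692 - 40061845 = -21275153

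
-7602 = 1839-9441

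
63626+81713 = 145339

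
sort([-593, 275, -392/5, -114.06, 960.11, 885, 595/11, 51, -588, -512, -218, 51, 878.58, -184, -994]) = [-994, -593, -588, -512, -218, -184, -114.06, -392/5, 51, 51, 595/11, 275, 878.58, 885, 960.11]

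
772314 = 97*7962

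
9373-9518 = -145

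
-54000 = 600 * (-90)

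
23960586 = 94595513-70634927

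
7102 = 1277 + 5825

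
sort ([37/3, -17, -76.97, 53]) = [-76.97, -17, 37/3, 53]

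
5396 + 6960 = 12356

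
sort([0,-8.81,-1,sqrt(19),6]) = [-8.81,-1,0,sqrt(19),6]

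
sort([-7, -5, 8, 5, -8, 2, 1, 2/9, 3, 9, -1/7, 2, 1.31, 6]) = [-8, -7, -5, -1/7, 2/9, 1, 1.31, 2, 2, 3, 5, 6, 8, 9]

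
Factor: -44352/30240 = -1 * 2^1 * 3^(-1) * 5^(-1) * 11^1 = -22/15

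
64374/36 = 1788 + 1/6≈1788.17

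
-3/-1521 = 1/507 ≈ 0.00197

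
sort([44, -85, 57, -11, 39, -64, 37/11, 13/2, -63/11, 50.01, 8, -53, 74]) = [-85, -64, -53, -11, -63/11, 37/11, 13/2, 8, 39, 44, 50.01, 57, 74]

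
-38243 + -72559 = -110802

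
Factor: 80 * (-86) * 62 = -1 * 2^6 * 5^1 * 31^1 * 43^1 = -426560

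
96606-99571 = -2965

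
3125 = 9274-6149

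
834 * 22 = 18348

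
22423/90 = 249 + 13/90 ≈ 249.14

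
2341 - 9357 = -7016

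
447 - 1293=-846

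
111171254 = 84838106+26333148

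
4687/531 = 8 + 439/531 ≈ 8.83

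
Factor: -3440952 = -1 * 2^3 * 3^2 * 47791^1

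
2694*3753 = 10110582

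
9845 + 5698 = 15543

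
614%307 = 0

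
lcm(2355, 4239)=21195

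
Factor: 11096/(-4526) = -1 * 2^2 * 19^1 * 31^(-1) = -76/31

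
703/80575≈0.00872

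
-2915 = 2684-5599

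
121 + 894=1015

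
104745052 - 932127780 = -827382728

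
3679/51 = 72 + 7/51 ≈ 72.14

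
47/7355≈0.00639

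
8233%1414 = 1163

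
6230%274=202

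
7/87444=1/12492 ≈ 0.0000801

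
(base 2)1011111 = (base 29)38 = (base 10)95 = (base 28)3b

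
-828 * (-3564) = 2950992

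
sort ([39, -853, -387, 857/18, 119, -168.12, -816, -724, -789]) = [-853, -816, -789, -724, -387, -168.12, 39, 857/18, 119]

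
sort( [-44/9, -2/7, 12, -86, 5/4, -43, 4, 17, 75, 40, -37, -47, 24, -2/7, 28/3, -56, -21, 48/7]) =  [-86, -56, -47, -43, -37, -21, -44/9, -2/7, -2/7, 5/4, 4, 48/7, 28/3, 12, 17, 24, 40, 75]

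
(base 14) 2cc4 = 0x1f4c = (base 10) 8012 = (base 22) gc4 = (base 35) 6iw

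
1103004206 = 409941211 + 693062995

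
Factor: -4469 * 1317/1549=-1 * 3^1 * 41^1 * 109^1 * 439^1 * 1549^(-1)=-5885673/1549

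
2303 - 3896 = -1593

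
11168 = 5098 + 6070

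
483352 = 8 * 60419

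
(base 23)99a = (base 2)1001101110010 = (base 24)8fa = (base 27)6ma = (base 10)4978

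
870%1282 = 870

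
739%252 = 235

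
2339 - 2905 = -566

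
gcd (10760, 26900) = 5380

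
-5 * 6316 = -31580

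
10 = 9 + 1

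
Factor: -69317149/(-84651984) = 2^(-4) * 3^(-2) * 11^3 * 19^1 * 443^(-1) * 1327^(-1) * 2741^1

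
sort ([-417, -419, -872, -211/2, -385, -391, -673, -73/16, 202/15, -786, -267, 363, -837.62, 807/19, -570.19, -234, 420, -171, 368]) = [-872, -837.62, -786, -673, -570.19, -419, -417, -391, -385, -267, -234, -171, -211/2, -73/16, 202/15, 807/19, 363, 368, 420]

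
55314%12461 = 5470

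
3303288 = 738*4476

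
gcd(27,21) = 3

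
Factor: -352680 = -1 * 2^3 * 3^1 * 5^1 * 2939^1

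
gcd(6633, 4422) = 2211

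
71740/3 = 23913 + 1/3≈23913.33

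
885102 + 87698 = 972800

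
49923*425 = 21217275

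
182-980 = -798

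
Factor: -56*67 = -1*2^3*7^1*67^1 = -3752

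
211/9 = 23 + 4/9 ≈ 23.44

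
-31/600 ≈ -0.0517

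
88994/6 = 44497/3 ≈ 14832.33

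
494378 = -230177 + 724555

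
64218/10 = 32109/5 = 6421.80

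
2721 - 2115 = 606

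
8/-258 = -4/129 ≈ -0.0310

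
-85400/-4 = 21350 = 21350.00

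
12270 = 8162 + 4108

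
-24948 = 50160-75108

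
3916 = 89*44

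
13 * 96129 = 1249677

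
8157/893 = 9 + 120/893 ≈ 9.13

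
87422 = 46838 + 40584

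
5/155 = 1/31 ≈ 0.0323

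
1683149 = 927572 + 755577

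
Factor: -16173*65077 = -1*3^3*59^1*599^1*1103^1 = -1052490321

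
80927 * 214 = 17318378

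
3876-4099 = -223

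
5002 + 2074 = 7076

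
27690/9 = 9230/3 ≈ 3076.67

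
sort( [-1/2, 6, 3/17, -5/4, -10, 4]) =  [-10, -5/4, -1/2, 3/17, 4, 6]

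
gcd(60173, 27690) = 1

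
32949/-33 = -10983/11 ≈ -998.45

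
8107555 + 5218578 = 13326133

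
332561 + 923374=1255935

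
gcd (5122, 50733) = 1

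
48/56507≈0.000849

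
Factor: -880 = -1*2^4*5^1*11^1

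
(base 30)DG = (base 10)406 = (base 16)196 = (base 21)J7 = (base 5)3111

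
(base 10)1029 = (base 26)1df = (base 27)1b3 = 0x405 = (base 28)18l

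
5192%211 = 128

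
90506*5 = 452530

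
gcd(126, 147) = 21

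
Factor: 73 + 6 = 79^1 = 79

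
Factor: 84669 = 3^1*13^2*167^1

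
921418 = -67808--989226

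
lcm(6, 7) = 42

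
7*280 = 1960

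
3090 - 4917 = -1827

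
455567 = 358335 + 97232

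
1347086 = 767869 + 579217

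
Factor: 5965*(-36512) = -1*2^5*5^1*7^1*163^1*1193^1 = -217794080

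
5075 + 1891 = 6966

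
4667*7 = 32669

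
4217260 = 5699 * 740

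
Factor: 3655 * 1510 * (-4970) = -1 * 2^2 * 5^3 * 7^1 * 17^1 * 43^1 * 71^1 * 151^1 = -27429678500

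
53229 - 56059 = -2830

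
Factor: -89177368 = -1*2^3*7^1*127^1*12539^1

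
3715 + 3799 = 7514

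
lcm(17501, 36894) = 1365078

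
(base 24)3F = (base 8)127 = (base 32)2N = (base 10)87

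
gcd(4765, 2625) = 5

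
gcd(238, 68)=34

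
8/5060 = 2/1265 ≈ 0.00158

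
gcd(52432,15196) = 116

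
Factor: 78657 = 3^1*157^1*167^1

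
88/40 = 2 + 1/5 = 2.20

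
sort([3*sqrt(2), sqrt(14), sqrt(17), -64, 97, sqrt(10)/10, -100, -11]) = [-100, -64, -11, sqrt(10)/10, sqrt(14), sqrt(17), 3*sqrt(2), 97]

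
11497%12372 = 11497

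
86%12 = 2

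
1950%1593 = 357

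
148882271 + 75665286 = 224547557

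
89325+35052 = 124377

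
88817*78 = 6927726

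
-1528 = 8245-9773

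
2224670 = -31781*(-70) 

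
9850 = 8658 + 1192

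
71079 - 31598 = 39481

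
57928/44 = 1316 + 6/11≈1316.55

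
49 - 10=39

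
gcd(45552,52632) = 24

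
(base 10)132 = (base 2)10000100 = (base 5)1012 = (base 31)48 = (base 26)52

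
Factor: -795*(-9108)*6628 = 2^4*3^3*5^1*11^1*23^1*53^1*1657^1 = 47992420080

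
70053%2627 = 1751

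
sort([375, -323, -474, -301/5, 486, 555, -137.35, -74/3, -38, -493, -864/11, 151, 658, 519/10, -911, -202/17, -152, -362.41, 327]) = [-911, -493, -474, -362.41, -323, -152, -137.35, -864/11, -301/5, -38, -74/3, -202/17, 519/10, 151, 327, 375, 486, 555, 658]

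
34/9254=17/4627 ≈ 0.00367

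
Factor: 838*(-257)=-1*2^1*257^1*419^1=-215366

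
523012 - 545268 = -22256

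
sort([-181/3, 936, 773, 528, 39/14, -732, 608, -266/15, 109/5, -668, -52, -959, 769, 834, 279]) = [-959, -732, -668, -181/3, -52, -266/15, 39/14, 109/5, 279, 528, 608, 769, 773, 834, 936]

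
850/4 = 212 + 1/2 = 212.50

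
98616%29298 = 10722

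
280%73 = 61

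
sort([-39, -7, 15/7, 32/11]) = [-39, -7, 15/7, 32/11]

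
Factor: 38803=38803^1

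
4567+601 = 5168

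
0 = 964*0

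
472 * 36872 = 17403584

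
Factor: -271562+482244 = 2^1 * 105341^1 = 210682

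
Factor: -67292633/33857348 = -1*2^(-2)*7^(-1)*89^1*756097^1*1209191^(-1)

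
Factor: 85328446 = 2^1 * 7^1 * 6094889^1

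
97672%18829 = 3527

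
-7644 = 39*(-196)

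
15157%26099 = 15157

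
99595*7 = 697165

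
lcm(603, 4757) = 42813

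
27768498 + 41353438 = 69121936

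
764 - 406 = 358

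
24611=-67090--91701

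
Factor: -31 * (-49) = 7^2 * 31^1 = 1519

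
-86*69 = -5934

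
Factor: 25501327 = 953^1 * 26759^1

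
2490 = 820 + 1670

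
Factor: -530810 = -1 * 2^1 * 5^1 * 7^1 * 7583^1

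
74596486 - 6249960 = 68346526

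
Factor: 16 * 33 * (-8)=-1 * 2^7 * 3^1 * 11^1=-4224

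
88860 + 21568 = 110428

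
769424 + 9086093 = 9855517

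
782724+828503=1611227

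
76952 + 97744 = 174696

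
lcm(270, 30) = 270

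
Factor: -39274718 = -1 * 2^1 * 7^1 * 97^1 * 28921^1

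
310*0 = 0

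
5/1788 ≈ 0.00280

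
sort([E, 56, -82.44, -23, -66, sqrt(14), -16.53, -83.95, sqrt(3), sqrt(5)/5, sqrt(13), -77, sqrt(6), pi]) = [-83.95, -82.44, -77, -66, -23, -16.53, sqrt(5)/5, sqrt(3), sqrt(6), E, pi, sqrt(13), sqrt(14), 56]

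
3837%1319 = 1199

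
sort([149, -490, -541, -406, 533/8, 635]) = [-541, -490, -406, 533/8, 149, 635]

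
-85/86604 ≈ -0.000981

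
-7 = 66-73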